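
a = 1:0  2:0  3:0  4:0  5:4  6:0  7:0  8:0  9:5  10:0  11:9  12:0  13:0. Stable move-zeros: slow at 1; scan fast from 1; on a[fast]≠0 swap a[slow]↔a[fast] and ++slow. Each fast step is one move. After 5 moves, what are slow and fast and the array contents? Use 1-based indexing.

slow=2, fast=6, a=[4, 0, 0, 0, 0, 0, 0, 0, 5, 0, 9, 0, 0]

(s=1,f=1) a[fast]=0 → fast++
(s=1,f=2) a[fast]=0 → fast++
(s=1,f=3) a[fast]=0 → fast++
(s=1,f=4) a[fast]=0 → fast++
(s=1,f=5) a[fast]=4≠0 swap→a[1]=4 → slow++,fast++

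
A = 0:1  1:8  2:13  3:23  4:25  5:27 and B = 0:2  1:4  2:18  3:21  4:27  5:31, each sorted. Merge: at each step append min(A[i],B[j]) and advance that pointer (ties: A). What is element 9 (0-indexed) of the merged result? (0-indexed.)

[i=0,j=0] A[i]=1<=B[j]=2 take 1 → i++
[i=1,j=0] A[i]=8>B[j]=2 take 2 → j++
[i=1,j=1] A[i]=8>B[j]=4 take 4 → j++
[i=1,j=2] A[i]=8<=B[j]=18 take 8 → i++
[i=2,j=2] A[i]=13<=B[j]=18 take 13 → i++
[i=3,j=2] A[i]=23>B[j]=18 take 18 → j++
[i=3,j=3] A[i]=23>B[j]=21 take 21 → j++
[i=3,j=4] A[i]=23<=B[j]=27 take 23 → i++
[i=4,j=4] A[i]=25<=B[j]=27 take 25 → i++
[i=5,j=4] A[i]=27<=B[j]=27 take 27 → i++
[i=6,j=4] A done, take B[j]=27 → j++
[i=6,j=5] A done, take B[j]=31 → j++

merged[9] = 27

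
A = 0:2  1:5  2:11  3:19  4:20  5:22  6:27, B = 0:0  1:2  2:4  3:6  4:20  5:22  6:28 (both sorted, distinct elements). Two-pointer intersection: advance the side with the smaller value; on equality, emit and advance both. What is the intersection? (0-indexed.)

intersection = [2, 20, 22]

[i=0,j=0] 2>0 → j++
[i=0,j=1] 2==2 emit → i++,j++
[i=1,j=2] 5>4 → j++
[i=1,j=3] 5<6 → i++
[i=2,j=3] 11>6 → j++
[i=2,j=4] 11<20 → i++
[i=3,j=4] 19<20 → i++
[i=4,j=4] 20==20 emit → i++,j++
[i=5,j=5] 22==22 emit → i++,j++
[i=6,j=6] 27<28 → i++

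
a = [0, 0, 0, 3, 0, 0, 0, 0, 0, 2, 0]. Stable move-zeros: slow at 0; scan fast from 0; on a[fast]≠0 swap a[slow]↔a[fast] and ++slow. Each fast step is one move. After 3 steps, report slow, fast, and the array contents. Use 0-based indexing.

slow=0, fast=3, a=[0, 0, 0, 3, 0, 0, 0, 0, 0, 2, 0]

slow=0 fast=0: a[fast]=0, fast++
slow=0 fast=1: a[fast]=0, fast++
slow=0 fast=2: a[fast]=0, fast++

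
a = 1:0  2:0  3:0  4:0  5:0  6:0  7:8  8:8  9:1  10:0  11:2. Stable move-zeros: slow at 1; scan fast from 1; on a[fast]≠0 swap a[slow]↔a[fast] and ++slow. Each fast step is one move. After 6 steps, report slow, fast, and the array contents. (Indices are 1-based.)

slow=1 fast=1: a[fast]=0, fast++
slow=1 fast=2: a[fast]=0, fast++
slow=1 fast=3: a[fast]=0, fast++
slow=1 fast=4: a[fast]=0, fast++
slow=1 fast=5: a[fast]=0, fast++
slow=1 fast=6: a[fast]=0, fast++

slow=1, fast=7, a=[0, 0, 0, 0, 0, 0, 8, 8, 1, 0, 2]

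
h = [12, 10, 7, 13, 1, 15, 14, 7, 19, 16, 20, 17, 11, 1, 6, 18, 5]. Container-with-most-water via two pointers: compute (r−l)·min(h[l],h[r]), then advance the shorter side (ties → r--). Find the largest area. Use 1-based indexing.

max area = 180

[1,17] min(12,5)*16=80 best=80 * → r--
[1,16] min(12,18)*15=180 best=180 * → l++
[2,16] min(10,18)*14=140 best=180 → l++
[3,16] min(7,18)*13=91 best=180 → l++
[4,16] min(13,18)*12=156 best=180 → l++
[5,16] min(1,18)*11=11 best=180 → l++
[6,16] min(15,18)*10=150 best=180 → l++
[7,16] min(14,18)*9=126 best=180 → l++
[8,16] min(7,18)*8=56 best=180 → l++
[9,16] min(19,18)*7=126 best=180 → r--
[9,15] min(19,6)*6=36 best=180 → r--
[9,14] min(19,1)*5=5 best=180 → r--
[9,13] min(19,11)*4=44 best=180 → r--
[9,12] min(19,17)*3=51 best=180 → r--
[9,11] min(19,20)*2=38 best=180 → l++
[10,11] min(16,20)*1=16 best=180 → l++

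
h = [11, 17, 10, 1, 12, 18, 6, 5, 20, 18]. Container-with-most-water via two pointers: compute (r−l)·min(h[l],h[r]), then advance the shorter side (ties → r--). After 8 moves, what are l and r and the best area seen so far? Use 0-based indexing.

l=0 r=9: min(11,18)*9=99 best=99 *, l++
l=1 r=9: min(17,18)*8=136 best=136 *, l++
l=2 r=9: min(10,18)*7=70 best=136, l++
l=3 r=9: min(1,18)*6=6 best=136, l++
l=4 r=9: min(12,18)*5=60 best=136, l++
l=5 r=9: min(18,18)*4=72 best=136, r--
l=5 r=8: min(18,20)*3=54 best=136, l++
l=6 r=8: min(6,20)*2=12 best=136, l++

l=7, r=8, best area=136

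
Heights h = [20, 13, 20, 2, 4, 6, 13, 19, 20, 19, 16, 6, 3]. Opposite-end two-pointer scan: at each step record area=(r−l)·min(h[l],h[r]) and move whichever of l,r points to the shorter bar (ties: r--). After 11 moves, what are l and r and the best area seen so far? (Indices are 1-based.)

l=1, r=2, best area=171

[1,13] min(20,3)*12=36 best=36 * → r--
[1,12] min(20,6)*11=66 best=66 * → r--
[1,11] min(20,16)*10=160 best=160 * → r--
[1,10] min(20,19)*9=171 best=171 * → r--
[1,9] min(20,20)*8=160 best=171 → r--
[1,8] min(20,19)*7=133 best=171 → r--
[1,7] min(20,13)*6=78 best=171 → r--
[1,6] min(20,6)*5=30 best=171 → r--
[1,5] min(20,4)*4=16 best=171 → r--
[1,4] min(20,2)*3=6 best=171 → r--
[1,3] min(20,20)*2=40 best=171 → r--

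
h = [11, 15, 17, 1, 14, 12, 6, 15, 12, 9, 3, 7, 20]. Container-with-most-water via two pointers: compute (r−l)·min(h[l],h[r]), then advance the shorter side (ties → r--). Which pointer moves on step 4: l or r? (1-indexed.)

l

l=1 r=13: min(11,20)*12=132 best=132 *, l++
l=2 r=13: min(15,20)*11=165 best=165 *, l++
l=3 r=13: min(17,20)*10=170 best=170 *, l++
l=4 r=13: min(1,20)*9=9 best=170, l++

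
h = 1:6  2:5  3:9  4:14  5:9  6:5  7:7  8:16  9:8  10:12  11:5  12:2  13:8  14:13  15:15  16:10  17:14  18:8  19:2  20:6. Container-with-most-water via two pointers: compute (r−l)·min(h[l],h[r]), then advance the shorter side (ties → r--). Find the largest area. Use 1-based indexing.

l=1 r=20: min(6,6)*19=114 best=114 *, r--
l=1 r=19: min(6,2)*18=36 best=114, r--
l=1 r=18: min(6,8)*17=102 best=114, l++
l=2 r=18: min(5,8)*16=80 best=114, l++
l=3 r=18: min(9,8)*15=120 best=120 *, r--
l=3 r=17: min(9,14)*14=126 best=126 *, l++
l=4 r=17: min(14,14)*13=182 best=182 *, r--
l=4 r=16: min(14,10)*12=120 best=182, r--
l=4 r=15: min(14,15)*11=154 best=182, l++
l=5 r=15: min(9,15)*10=90 best=182, l++
l=6 r=15: min(5,15)*9=45 best=182, l++
l=7 r=15: min(7,15)*8=56 best=182, l++
l=8 r=15: min(16,15)*7=105 best=182, r--
l=8 r=14: min(16,13)*6=78 best=182, r--
l=8 r=13: min(16,8)*5=40 best=182, r--
l=8 r=12: min(16,2)*4=8 best=182, r--
l=8 r=11: min(16,5)*3=15 best=182, r--
l=8 r=10: min(16,12)*2=24 best=182, r--
l=8 r=9: min(16,8)*1=8 best=182, r--

max area = 182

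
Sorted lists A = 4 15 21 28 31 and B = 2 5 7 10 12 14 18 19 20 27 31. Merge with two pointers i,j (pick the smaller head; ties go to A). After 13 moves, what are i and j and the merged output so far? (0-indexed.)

i=0 j=0: A[i]=4>B[j]=2 take 2, j++
i=0 j=1: A[i]=4<=B[j]=5 take 4, i++
i=1 j=1: A[i]=15>B[j]=5 take 5, j++
i=1 j=2: A[i]=15>B[j]=7 take 7, j++
i=1 j=3: A[i]=15>B[j]=10 take 10, j++
i=1 j=4: A[i]=15>B[j]=12 take 12, j++
i=1 j=5: A[i]=15>B[j]=14 take 14, j++
i=1 j=6: A[i]=15<=B[j]=18 take 15, i++
i=2 j=6: A[i]=21>B[j]=18 take 18, j++
i=2 j=7: A[i]=21>B[j]=19 take 19, j++
i=2 j=8: A[i]=21>B[j]=20 take 20, j++
i=2 j=9: A[i]=21<=B[j]=27 take 21, i++
i=3 j=9: A[i]=28>B[j]=27 take 27, j++

i=3, j=10, merged so far=[2, 4, 5, 7, 10, 12, 14, 15, 18, 19, 20, 21, 27]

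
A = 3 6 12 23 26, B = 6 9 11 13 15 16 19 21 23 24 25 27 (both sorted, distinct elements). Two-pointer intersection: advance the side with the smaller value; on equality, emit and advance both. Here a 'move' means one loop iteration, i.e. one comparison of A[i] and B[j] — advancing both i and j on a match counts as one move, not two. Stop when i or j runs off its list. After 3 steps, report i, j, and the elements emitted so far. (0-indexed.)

i=0 j=0: 3<6, i++
i=1 j=0: 6==6 emit, i++,j++
i=2 j=1: 12>9, j++

i=2, j=2, emitted=[6]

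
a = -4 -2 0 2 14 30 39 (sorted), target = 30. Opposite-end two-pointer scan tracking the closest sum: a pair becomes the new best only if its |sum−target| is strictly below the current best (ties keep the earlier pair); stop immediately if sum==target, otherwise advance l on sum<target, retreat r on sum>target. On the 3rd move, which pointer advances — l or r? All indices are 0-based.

[0,6] -4+39=35 d=5 * → r--
[0,5] -4+30=26 d=4 * → l++
[1,5] -2+30=28 d=2 * → l++

l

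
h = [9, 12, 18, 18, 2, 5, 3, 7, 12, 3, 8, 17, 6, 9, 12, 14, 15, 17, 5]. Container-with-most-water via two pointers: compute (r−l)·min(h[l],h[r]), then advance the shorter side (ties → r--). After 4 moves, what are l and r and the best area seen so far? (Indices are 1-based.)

[1,19] min(9,5)*18=90 best=90 * → r--
[1,18] min(9,17)*17=153 best=153 * → l++
[2,18] min(12,17)*16=192 best=192 * → l++
[3,18] min(18,17)*15=255 best=255 * → r--

l=3, r=17, best area=255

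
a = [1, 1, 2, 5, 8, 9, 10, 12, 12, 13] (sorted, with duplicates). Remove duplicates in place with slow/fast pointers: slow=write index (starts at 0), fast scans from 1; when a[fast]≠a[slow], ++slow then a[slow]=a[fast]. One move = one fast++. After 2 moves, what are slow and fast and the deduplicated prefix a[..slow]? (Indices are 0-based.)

slow=1, fast=3, prefix=[1, 2]

slow=0 fast=1: a[fast]=1=a[slow] dup, fast++
slow=0 fast=2: a[fast]=2≠a[slow]=1 write a[1]=2, slow++,fast++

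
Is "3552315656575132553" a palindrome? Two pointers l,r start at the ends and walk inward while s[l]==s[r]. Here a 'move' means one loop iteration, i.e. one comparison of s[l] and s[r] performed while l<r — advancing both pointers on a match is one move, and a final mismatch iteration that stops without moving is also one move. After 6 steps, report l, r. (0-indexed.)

l=0 r=18: '3'=='3', l++,r--
l=1 r=17: '5'=='5', l++,r--
l=2 r=16: '5'=='5', l++,r--
l=3 r=15: '2'=='2', l++,r--
l=4 r=14: '3'=='3', l++,r--
l=5 r=13: '1'=='1', l++,r--

l=6, r=12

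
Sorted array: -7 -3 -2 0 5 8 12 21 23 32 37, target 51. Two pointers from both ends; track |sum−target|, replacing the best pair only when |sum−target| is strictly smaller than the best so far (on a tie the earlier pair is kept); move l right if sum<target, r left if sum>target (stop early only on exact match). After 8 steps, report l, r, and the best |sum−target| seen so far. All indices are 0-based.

l=0 r=10: -7+37=30 d=21 *, l++
l=1 r=10: -3+37=34 d=17 *, l++
l=2 r=10: -2+37=35 d=16 *, l++
l=3 r=10: 0+37=37 d=14 *, l++
l=4 r=10: 5+37=42 d=9 *, l++
l=5 r=10: 8+37=45 d=6 *, l++
l=6 r=10: 12+37=49 d=2 *, l++
l=7 r=10: 21+37=58 d=7, r--

l=7, r=9, best |Δ|=2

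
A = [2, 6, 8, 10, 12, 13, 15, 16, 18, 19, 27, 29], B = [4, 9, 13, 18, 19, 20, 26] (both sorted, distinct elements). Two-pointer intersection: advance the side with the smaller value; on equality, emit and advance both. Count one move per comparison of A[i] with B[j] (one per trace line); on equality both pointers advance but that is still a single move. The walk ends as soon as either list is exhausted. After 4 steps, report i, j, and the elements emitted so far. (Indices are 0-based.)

i=3, j=1, emitted=[]

i=0 j=0: 2<4, i++
i=1 j=0: 6>4, j++
i=1 j=1: 6<9, i++
i=2 j=1: 8<9, i++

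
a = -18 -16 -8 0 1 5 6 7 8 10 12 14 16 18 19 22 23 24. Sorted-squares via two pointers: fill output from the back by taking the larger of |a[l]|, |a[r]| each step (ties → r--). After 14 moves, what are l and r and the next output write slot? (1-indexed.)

[1,18] |-18|<=|24| out[18]=576 → r--
[1,17] |-18|<=|23| out[17]=529 → r--
[1,16] |-18|<=|22| out[16]=484 → r--
[1,15] |-18|<=|19| out[15]=361 → r--
[1,14] |-18|<=|18| out[14]=324 → r--
[1,13] |-18|>|16| out[13]=324 → l++
[2,13] |-16|<=|16| out[12]=256 → r--
[2,12] |-16|>|14| out[11]=256 → l++
[3,12] |-8|<=|14| out[10]=196 → r--
[3,11] |-8|<=|12| out[9]=144 → r--
[3,10] |-8|<=|10| out[8]=100 → r--
[3,9] |-8|<=|8| out[7]=64 → r--
[3,8] |-8|>|7| out[6]=64 → l++
[4,8] |0|<=|7| out[5]=49 → r--

l=4, r=7, next write slot=4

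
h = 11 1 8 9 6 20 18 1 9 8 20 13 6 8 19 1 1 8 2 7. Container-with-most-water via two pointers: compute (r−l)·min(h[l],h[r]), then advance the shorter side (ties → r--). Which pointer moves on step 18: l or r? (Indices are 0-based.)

r

l=0 r=19: min(11,7)*19=133 best=133 *, r--
l=0 r=18: min(11,2)*18=36 best=133, r--
l=0 r=17: min(11,8)*17=136 best=136 *, r--
l=0 r=16: min(11,1)*16=16 best=136, r--
l=0 r=15: min(11,1)*15=15 best=136, r--
l=0 r=14: min(11,19)*14=154 best=154 *, l++
l=1 r=14: min(1,19)*13=13 best=154, l++
l=2 r=14: min(8,19)*12=96 best=154, l++
l=3 r=14: min(9,19)*11=99 best=154, l++
l=4 r=14: min(6,19)*10=60 best=154, l++
l=5 r=14: min(20,19)*9=171 best=171 *, r--
l=5 r=13: min(20,8)*8=64 best=171, r--
l=5 r=12: min(20,6)*7=42 best=171, r--
l=5 r=11: min(20,13)*6=78 best=171, r--
l=5 r=10: min(20,20)*5=100 best=171, r--
l=5 r=9: min(20,8)*4=32 best=171, r--
l=5 r=8: min(20,9)*3=27 best=171, r--
l=5 r=7: min(20,1)*2=2 best=171, r--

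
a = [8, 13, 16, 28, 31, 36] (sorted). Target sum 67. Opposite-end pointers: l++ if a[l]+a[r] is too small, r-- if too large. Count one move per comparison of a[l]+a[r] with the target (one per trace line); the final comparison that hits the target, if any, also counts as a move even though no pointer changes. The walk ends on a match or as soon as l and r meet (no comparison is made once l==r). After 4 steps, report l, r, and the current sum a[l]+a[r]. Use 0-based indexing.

l=0 r=5: 8+36=44 <67, l++
l=1 r=5: 13+36=49 <67, l++
l=2 r=5: 16+36=52 <67, l++
l=3 r=5: 28+36=64 <67, l++

l=4, r=5, sum=67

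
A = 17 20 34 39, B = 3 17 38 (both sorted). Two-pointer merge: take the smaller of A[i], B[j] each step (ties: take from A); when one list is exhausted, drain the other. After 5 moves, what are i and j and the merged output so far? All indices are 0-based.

[i=0,j=0] A[i]=17>B[j]=3 take 3 → j++
[i=0,j=1] A[i]=17<=B[j]=17 take 17 → i++
[i=1,j=1] A[i]=20>B[j]=17 take 17 → j++
[i=1,j=2] A[i]=20<=B[j]=38 take 20 → i++
[i=2,j=2] A[i]=34<=B[j]=38 take 34 → i++

i=3, j=2, merged so far=[3, 17, 17, 20, 34]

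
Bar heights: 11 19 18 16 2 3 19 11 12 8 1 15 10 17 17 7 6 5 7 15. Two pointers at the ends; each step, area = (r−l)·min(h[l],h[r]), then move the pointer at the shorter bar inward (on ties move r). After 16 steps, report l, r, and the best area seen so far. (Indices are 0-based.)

l=1, r=4, best area=270

[0,19] min(11,15)*19=209 best=209 * → l++
[1,19] min(19,15)*18=270 best=270 * → r--
[1,18] min(19,7)*17=119 best=270 → r--
[1,17] min(19,5)*16=80 best=270 → r--
[1,16] min(19,6)*15=90 best=270 → r--
[1,15] min(19,7)*14=98 best=270 → r--
[1,14] min(19,17)*13=221 best=270 → r--
[1,13] min(19,17)*12=204 best=270 → r--
[1,12] min(19,10)*11=110 best=270 → r--
[1,11] min(19,15)*10=150 best=270 → r--
[1,10] min(19,1)*9=9 best=270 → r--
[1,9] min(19,8)*8=64 best=270 → r--
[1,8] min(19,12)*7=84 best=270 → r--
[1,7] min(19,11)*6=66 best=270 → r--
[1,6] min(19,19)*5=95 best=270 → r--
[1,5] min(19,3)*4=12 best=270 → r--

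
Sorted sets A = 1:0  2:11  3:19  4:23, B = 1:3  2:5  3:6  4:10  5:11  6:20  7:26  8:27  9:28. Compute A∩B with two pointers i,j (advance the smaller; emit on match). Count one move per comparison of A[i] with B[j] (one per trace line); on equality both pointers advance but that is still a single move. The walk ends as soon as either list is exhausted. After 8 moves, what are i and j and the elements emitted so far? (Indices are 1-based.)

[i=1,j=1] 0<3 → i++
[i=2,j=1] 11>3 → j++
[i=2,j=2] 11>5 → j++
[i=2,j=3] 11>6 → j++
[i=2,j=4] 11>10 → j++
[i=2,j=5] 11==11 emit → i++,j++
[i=3,j=6] 19<20 → i++
[i=4,j=6] 23>20 → j++

i=4, j=7, emitted=[11]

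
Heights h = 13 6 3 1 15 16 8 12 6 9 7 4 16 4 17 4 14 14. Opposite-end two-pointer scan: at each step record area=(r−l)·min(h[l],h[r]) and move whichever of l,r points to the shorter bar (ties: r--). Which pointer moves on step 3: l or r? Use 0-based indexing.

l

l=0 r=17: min(13,14)*17=221 best=221 *, l++
l=1 r=17: min(6,14)*16=96 best=221, l++
l=2 r=17: min(3,14)*15=45 best=221, l++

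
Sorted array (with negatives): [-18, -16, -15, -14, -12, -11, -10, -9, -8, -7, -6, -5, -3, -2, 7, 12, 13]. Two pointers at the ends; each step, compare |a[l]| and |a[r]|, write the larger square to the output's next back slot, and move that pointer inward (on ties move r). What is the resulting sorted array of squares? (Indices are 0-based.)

[4, 9, 25, 36, 49, 49, 64, 81, 100, 121, 144, 144, 169, 196, 225, 256, 324]

[0,16] |-18|>|13| out[16]=324 → l++
[1,16] |-16|>|13| out[15]=256 → l++
[2,16] |-15|>|13| out[14]=225 → l++
[3,16] |-14|>|13| out[13]=196 → l++
[4,16] |-12|<=|13| out[12]=169 → r--
[4,15] |-12|<=|12| out[11]=144 → r--
[4,14] |-12|>|7| out[10]=144 → l++
[5,14] |-11|>|7| out[9]=121 → l++
[6,14] |-10|>|7| out[8]=100 → l++
[7,14] |-9|>|7| out[7]=81 → l++
[8,14] |-8|>|7| out[6]=64 → l++
[9,14] |-7|<=|7| out[5]=49 → r--
[9,13] |-7|>|-2| out[4]=49 → l++
[10,13] |-6|>|-2| out[3]=36 → l++
[11,13] |-5|>|-2| out[2]=25 → l++
[12,13] |-3|>|-2| out[1]=9 → l++
[13,13] |-2|<=|-2| out[0]=4 → r--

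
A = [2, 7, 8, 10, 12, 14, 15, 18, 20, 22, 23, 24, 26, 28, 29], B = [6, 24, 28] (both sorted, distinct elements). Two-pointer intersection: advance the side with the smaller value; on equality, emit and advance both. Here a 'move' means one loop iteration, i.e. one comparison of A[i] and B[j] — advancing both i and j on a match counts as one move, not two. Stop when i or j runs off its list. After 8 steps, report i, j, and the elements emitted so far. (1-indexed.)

[i=1,j=1] 2<6 → i++
[i=2,j=1] 7>6 → j++
[i=2,j=2] 7<24 → i++
[i=3,j=2] 8<24 → i++
[i=4,j=2] 10<24 → i++
[i=5,j=2] 12<24 → i++
[i=6,j=2] 14<24 → i++
[i=7,j=2] 15<24 → i++

i=8, j=2, emitted=[]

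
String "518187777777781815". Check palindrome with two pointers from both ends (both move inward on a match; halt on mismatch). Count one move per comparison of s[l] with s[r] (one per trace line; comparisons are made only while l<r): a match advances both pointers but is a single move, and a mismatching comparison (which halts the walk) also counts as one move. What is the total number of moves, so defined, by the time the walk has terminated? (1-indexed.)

[1,18] '5'=='5' → l++,r--
[2,17] '1'=='1' → l++,r--
[3,16] '8'=='8' → l++,r--
[4,15] '1'=='1' → l++,r--
[5,14] '8'=='8' → l++,r--
[6,13] '7'=='7' → l++,r--
[7,12] '7'=='7' → l++,r--
[8,11] '7'=='7' → l++,r--
[9,10] '7'=='7' → l++,r--

9 moves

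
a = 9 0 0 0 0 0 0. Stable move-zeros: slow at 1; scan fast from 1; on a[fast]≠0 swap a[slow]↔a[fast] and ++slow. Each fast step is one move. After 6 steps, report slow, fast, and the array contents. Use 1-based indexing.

(s=1,f=1) a[fast]=9≠0 swap→a[1]=9 → slow++,fast++
(s=2,f=2) a[fast]=0 → fast++
(s=2,f=3) a[fast]=0 → fast++
(s=2,f=4) a[fast]=0 → fast++
(s=2,f=5) a[fast]=0 → fast++
(s=2,f=6) a[fast]=0 → fast++

slow=2, fast=7, a=[9, 0, 0, 0, 0, 0, 0]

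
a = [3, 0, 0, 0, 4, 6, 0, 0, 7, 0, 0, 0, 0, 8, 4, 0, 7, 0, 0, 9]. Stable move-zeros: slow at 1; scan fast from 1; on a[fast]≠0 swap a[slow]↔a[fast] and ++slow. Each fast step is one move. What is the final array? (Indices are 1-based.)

(s=1,f=1) a[fast]=3≠0 swap→a[1]=3 → slow++,fast++
(s=2,f=2) a[fast]=0 → fast++
(s=2,f=3) a[fast]=0 → fast++
(s=2,f=4) a[fast]=0 → fast++
(s=2,f=5) a[fast]=4≠0 swap→a[2]=4 → slow++,fast++
(s=3,f=6) a[fast]=6≠0 swap→a[3]=6 → slow++,fast++
(s=4,f=7) a[fast]=0 → fast++
(s=4,f=8) a[fast]=0 → fast++
(s=4,f=9) a[fast]=7≠0 swap→a[4]=7 → slow++,fast++
(s=5,f=10) a[fast]=0 → fast++
(s=5,f=11) a[fast]=0 → fast++
(s=5,f=12) a[fast]=0 → fast++
(s=5,f=13) a[fast]=0 → fast++
(s=5,f=14) a[fast]=8≠0 swap→a[5]=8 → slow++,fast++
(s=6,f=15) a[fast]=4≠0 swap→a[6]=4 → slow++,fast++
(s=7,f=16) a[fast]=0 → fast++
(s=7,f=17) a[fast]=7≠0 swap→a[7]=7 → slow++,fast++
(s=8,f=18) a[fast]=0 → fast++
(s=8,f=19) a[fast]=0 → fast++
(s=8,f=20) a[fast]=9≠0 swap→a[8]=9 → slow++,fast++

[3, 4, 6, 7, 8, 4, 7, 9, 0, 0, 0, 0, 0, 0, 0, 0, 0, 0, 0, 0]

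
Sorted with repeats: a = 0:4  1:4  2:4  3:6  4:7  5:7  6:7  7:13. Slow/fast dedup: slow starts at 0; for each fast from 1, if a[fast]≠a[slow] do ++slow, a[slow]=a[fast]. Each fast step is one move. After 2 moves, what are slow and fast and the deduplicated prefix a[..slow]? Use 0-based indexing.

slow=0, fast=3, prefix=[4]

slow=0 fast=1: a[fast]=4=a[slow] dup, fast++
slow=0 fast=2: a[fast]=4=a[slow] dup, fast++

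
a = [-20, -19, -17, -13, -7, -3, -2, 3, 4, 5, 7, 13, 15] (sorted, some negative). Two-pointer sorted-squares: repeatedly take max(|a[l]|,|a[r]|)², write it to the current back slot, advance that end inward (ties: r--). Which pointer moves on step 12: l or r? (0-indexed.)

l=0 r=12: |-20|>|15| out[12]=400, l++
l=1 r=12: |-19|>|15| out[11]=361, l++
l=2 r=12: |-17|>|15| out[10]=289, l++
l=3 r=12: |-13|<=|15| out[9]=225, r--
l=3 r=11: |-13|<=|13| out[8]=169, r--
l=3 r=10: |-13|>|7| out[7]=169, l++
l=4 r=10: |-7|<=|7| out[6]=49, r--
l=4 r=9: |-7|>|5| out[5]=49, l++
l=5 r=9: |-3|<=|5| out[4]=25, r--
l=5 r=8: |-3|<=|4| out[3]=16, r--
l=5 r=7: |-3|<=|3| out[2]=9, r--
l=5 r=6: |-3|>|-2| out[1]=9, l++

l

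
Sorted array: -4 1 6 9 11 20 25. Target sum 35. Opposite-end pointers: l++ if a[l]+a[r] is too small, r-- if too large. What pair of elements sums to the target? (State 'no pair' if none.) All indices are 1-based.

l=1 r=7: -4+25=21 <35, l++
l=2 r=7: 1+25=26 <35, l++
l=3 r=7: 6+25=31 <35, l++
l=4 r=7: 9+25=34 <35, l++
l=5 r=7: 11+25=36 >35, r--
l=5 r=6: 11+20=31 <35, l++

no pair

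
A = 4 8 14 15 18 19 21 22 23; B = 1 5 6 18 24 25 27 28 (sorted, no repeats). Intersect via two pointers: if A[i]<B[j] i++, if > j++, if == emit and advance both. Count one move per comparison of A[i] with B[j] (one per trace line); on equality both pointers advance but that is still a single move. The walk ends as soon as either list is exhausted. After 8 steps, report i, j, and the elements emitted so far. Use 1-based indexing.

i=6, j=5, emitted=[18]

[i=1,j=1] 4>1 → j++
[i=1,j=2] 4<5 → i++
[i=2,j=2] 8>5 → j++
[i=2,j=3] 8>6 → j++
[i=2,j=4] 8<18 → i++
[i=3,j=4] 14<18 → i++
[i=4,j=4] 15<18 → i++
[i=5,j=4] 18==18 emit → i++,j++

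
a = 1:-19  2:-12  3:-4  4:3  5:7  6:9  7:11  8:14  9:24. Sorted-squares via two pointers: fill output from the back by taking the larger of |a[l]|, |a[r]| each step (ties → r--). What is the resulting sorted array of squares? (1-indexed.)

[9, 16, 49, 81, 121, 144, 196, 361, 576]

[1,9] |-19|<=|24| out[9]=576 → r--
[1,8] |-19|>|14| out[8]=361 → l++
[2,8] |-12|<=|14| out[7]=196 → r--
[2,7] |-12|>|11| out[6]=144 → l++
[3,7] |-4|<=|11| out[5]=121 → r--
[3,6] |-4|<=|9| out[4]=81 → r--
[3,5] |-4|<=|7| out[3]=49 → r--
[3,4] |-4|>|3| out[2]=16 → l++
[4,4] |3|<=|3| out[1]=9 → r--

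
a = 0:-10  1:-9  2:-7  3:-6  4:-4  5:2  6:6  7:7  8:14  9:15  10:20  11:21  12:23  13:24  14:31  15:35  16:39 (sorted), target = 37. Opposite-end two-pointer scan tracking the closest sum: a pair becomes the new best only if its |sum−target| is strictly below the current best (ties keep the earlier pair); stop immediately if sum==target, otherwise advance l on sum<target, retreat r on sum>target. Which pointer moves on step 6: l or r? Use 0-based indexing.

[0,16] -10+39=29 d=8 * → l++
[1,16] -9+39=30 d=7 * → l++
[2,16] -7+39=32 d=5 * → l++
[3,16] -6+39=33 d=4 * → l++
[4,16] -4+39=35 d=2 * → l++
[5,16] 2+39=41 d=4 → r--

r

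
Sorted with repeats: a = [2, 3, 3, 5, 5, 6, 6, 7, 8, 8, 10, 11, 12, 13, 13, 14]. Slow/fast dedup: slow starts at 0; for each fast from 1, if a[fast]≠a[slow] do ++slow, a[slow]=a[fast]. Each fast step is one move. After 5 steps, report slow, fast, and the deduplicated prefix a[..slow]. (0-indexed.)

(s=0,f=1) a[fast]=3≠a[slow]=2 write a[1]=3 → slow++,fast++
(s=1,f=2) a[fast]=3=a[slow] dup → fast++
(s=1,f=3) a[fast]=5≠a[slow]=3 write a[2]=5 → slow++,fast++
(s=2,f=4) a[fast]=5=a[slow] dup → fast++
(s=2,f=5) a[fast]=6≠a[slow]=5 write a[3]=6 → slow++,fast++

slow=3, fast=6, prefix=[2, 3, 5, 6]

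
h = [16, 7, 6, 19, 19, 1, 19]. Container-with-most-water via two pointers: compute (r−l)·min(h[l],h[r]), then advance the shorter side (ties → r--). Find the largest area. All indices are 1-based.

max area = 96

[1,7] min(16,19)*6=96 best=96 * → l++
[2,7] min(7,19)*5=35 best=96 → l++
[3,7] min(6,19)*4=24 best=96 → l++
[4,7] min(19,19)*3=57 best=96 → r--
[4,6] min(19,1)*2=2 best=96 → r--
[4,5] min(19,19)*1=19 best=96 → r--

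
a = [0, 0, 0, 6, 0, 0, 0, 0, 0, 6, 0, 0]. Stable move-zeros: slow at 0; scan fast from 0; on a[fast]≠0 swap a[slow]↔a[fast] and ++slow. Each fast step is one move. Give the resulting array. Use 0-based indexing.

[6, 6, 0, 0, 0, 0, 0, 0, 0, 0, 0, 0]

slow=0 fast=0: a[fast]=0, fast++
slow=0 fast=1: a[fast]=0, fast++
slow=0 fast=2: a[fast]=0, fast++
slow=0 fast=3: a[fast]=6≠0 swap→a[0]=6, slow++,fast++
slow=1 fast=4: a[fast]=0, fast++
slow=1 fast=5: a[fast]=0, fast++
slow=1 fast=6: a[fast]=0, fast++
slow=1 fast=7: a[fast]=0, fast++
slow=1 fast=8: a[fast]=0, fast++
slow=1 fast=9: a[fast]=6≠0 swap→a[1]=6, slow++,fast++
slow=2 fast=10: a[fast]=0, fast++
slow=2 fast=11: a[fast]=0, fast++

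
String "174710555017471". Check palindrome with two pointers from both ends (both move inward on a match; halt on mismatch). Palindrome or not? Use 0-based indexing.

[0,14] '1'=='1' → l++,r--
[1,13] '7'=='7' → l++,r--
[2,12] '4'=='4' → l++,r--
[3,11] '7'=='7' → l++,r--
[4,10] '1'=='1' → l++,r--
[5,9] '0'=='0' → l++,r--
[6,8] '5'=='5' → l++,r--

palindrome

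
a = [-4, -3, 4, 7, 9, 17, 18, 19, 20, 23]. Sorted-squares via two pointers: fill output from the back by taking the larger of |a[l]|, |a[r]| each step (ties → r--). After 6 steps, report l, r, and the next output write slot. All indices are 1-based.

l=1, r=4, next write slot=4

l=1 r=10: |-4|<=|23| out[10]=529, r--
l=1 r=9: |-4|<=|20| out[9]=400, r--
l=1 r=8: |-4|<=|19| out[8]=361, r--
l=1 r=7: |-4|<=|18| out[7]=324, r--
l=1 r=6: |-4|<=|17| out[6]=289, r--
l=1 r=5: |-4|<=|9| out[5]=81, r--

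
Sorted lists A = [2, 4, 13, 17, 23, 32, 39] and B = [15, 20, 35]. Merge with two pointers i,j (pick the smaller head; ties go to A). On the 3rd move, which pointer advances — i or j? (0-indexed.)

i

[i=0,j=0] A[i]=2<=B[j]=15 take 2 → i++
[i=1,j=0] A[i]=4<=B[j]=15 take 4 → i++
[i=2,j=0] A[i]=13<=B[j]=15 take 13 → i++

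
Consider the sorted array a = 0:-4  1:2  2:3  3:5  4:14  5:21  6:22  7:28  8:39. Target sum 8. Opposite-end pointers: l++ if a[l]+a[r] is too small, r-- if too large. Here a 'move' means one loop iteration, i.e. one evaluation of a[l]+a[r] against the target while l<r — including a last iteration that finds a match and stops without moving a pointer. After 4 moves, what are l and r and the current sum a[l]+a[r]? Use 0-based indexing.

l=0, r=4, sum=10

[0,8] -4+39=35 >8 → r--
[0,7] -4+28=24 >8 → r--
[0,6] -4+22=18 >8 → r--
[0,5] -4+21=17 >8 → r--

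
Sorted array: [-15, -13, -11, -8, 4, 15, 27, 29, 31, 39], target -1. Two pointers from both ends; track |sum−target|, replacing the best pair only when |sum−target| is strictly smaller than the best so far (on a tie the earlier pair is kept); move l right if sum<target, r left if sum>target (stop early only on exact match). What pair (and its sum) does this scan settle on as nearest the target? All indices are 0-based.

pair (-15, 15) with sum 0 (|Δ|=1)

[0,9] -15+39=24 d=25 * → r--
[0,8] -15+31=16 d=17 * → r--
[0,7] -15+29=14 d=15 * → r--
[0,6] -15+27=12 d=13 * → r--
[0,5] -15+15=0 d=1 * → r--
[0,4] -15+4=-11 d=10 → l++
[1,4] -13+4=-9 d=8 → l++
[2,4] -11+4=-7 d=6 → l++
[3,4] -8+4=-4 d=3 → l++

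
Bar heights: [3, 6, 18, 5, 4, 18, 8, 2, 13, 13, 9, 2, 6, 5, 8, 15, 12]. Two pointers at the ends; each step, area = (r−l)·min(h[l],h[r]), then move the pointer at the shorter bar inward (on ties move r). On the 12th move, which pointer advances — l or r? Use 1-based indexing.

r

[1,17] min(3,12)*16=48 best=48 * → l++
[2,17] min(6,12)*15=90 best=90 * → l++
[3,17] min(18,12)*14=168 best=168 * → r--
[3,16] min(18,15)*13=195 best=195 * → r--
[3,15] min(18,8)*12=96 best=195 → r--
[3,14] min(18,5)*11=55 best=195 → r--
[3,13] min(18,6)*10=60 best=195 → r--
[3,12] min(18,2)*9=18 best=195 → r--
[3,11] min(18,9)*8=72 best=195 → r--
[3,10] min(18,13)*7=91 best=195 → r--
[3,9] min(18,13)*6=78 best=195 → r--
[3,8] min(18,2)*5=10 best=195 → r--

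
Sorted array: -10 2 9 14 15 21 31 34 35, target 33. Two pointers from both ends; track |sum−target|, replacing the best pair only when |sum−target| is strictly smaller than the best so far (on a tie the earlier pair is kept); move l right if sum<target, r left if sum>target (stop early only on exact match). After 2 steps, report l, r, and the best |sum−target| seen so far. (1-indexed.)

l=1 r=9: -10+35=25 d=8 *, l++
l=2 r=9: 2+35=37 d=4 *, r--

l=2, r=8, best |Δ|=4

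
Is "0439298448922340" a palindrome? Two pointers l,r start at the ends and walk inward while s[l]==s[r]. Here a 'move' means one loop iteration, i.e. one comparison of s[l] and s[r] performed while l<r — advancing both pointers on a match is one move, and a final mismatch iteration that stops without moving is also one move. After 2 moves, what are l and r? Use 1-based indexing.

l=3, r=14

[1,16] '0'=='0' → l++,r--
[2,15] '4'=='4' → l++,r--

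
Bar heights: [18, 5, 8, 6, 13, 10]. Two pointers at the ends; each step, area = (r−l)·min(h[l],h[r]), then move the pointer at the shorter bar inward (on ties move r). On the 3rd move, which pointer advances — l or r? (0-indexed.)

[0,5] min(18,10)*5=50 best=50 * → r--
[0,4] min(18,13)*4=52 best=52 * → r--
[0,3] min(18,6)*3=18 best=52 → r--

r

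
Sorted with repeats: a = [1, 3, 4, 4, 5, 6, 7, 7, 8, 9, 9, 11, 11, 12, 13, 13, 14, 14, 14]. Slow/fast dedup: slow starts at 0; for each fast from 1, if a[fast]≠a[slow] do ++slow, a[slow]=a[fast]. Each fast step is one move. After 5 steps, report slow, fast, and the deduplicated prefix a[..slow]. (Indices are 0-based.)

slow=4, fast=6, prefix=[1, 3, 4, 5, 6]

(s=0,f=1) a[fast]=3≠a[slow]=1 write a[1]=3 → slow++,fast++
(s=1,f=2) a[fast]=4≠a[slow]=3 write a[2]=4 → slow++,fast++
(s=2,f=3) a[fast]=4=a[slow] dup → fast++
(s=2,f=4) a[fast]=5≠a[slow]=4 write a[3]=5 → slow++,fast++
(s=3,f=5) a[fast]=6≠a[slow]=5 write a[4]=6 → slow++,fast++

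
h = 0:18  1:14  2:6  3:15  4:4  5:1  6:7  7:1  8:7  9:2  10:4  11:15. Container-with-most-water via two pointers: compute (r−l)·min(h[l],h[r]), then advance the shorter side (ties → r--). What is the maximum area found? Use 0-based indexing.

max area = 165

[0,11] min(18,15)*11=165 best=165 * → r--
[0,10] min(18,4)*10=40 best=165 → r--
[0,9] min(18,2)*9=18 best=165 → r--
[0,8] min(18,7)*8=56 best=165 → r--
[0,7] min(18,1)*7=7 best=165 → r--
[0,6] min(18,7)*6=42 best=165 → r--
[0,5] min(18,1)*5=5 best=165 → r--
[0,4] min(18,4)*4=16 best=165 → r--
[0,3] min(18,15)*3=45 best=165 → r--
[0,2] min(18,6)*2=12 best=165 → r--
[0,1] min(18,14)*1=14 best=165 → r--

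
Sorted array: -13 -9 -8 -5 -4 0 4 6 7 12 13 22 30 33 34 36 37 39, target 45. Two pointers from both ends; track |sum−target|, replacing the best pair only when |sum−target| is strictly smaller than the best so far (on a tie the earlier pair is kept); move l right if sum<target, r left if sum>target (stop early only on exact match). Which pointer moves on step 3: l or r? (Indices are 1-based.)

l

l=1 r=18: -13+39=26 d=19 *, l++
l=2 r=18: -9+39=30 d=15 *, l++
l=3 r=18: -8+39=31 d=14 *, l++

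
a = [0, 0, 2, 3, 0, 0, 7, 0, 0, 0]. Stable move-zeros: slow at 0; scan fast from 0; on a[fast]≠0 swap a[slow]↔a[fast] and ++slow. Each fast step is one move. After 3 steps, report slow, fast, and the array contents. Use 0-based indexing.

slow=1, fast=3, a=[2, 0, 0, 3, 0, 0, 7, 0, 0, 0]

(s=0,f=0) a[fast]=0 → fast++
(s=0,f=1) a[fast]=0 → fast++
(s=0,f=2) a[fast]=2≠0 swap→a[0]=2 → slow++,fast++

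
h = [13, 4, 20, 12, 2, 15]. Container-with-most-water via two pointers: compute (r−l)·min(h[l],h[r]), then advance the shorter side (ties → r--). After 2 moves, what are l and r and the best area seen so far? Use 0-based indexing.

l=0 r=5: min(13,15)*5=65 best=65 *, l++
l=1 r=5: min(4,15)*4=16 best=65, l++

l=2, r=5, best area=65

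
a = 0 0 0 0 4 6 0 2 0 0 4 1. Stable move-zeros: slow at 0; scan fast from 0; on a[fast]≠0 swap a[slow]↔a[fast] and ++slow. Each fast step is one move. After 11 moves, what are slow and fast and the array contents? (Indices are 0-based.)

(s=0,f=0) a[fast]=0 → fast++
(s=0,f=1) a[fast]=0 → fast++
(s=0,f=2) a[fast]=0 → fast++
(s=0,f=3) a[fast]=0 → fast++
(s=0,f=4) a[fast]=4≠0 swap→a[0]=4 → slow++,fast++
(s=1,f=5) a[fast]=6≠0 swap→a[1]=6 → slow++,fast++
(s=2,f=6) a[fast]=0 → fast++
(s=2,f=7) a[fast]=2≠0 swap→a[2]=2 → slow++,fast++
(s=3,f=8) a[fast]=0 → fast++
(s=3,f=9) a[fast]=0 → fast++
(s=3,f=10) a[fast]=4≠0 swap→a[3]=4 → slow++,fast++

slow=4, fast=11, a=[4, 6, 2, 4, 0, 0, 0, 0, 0, 0, 0, 1]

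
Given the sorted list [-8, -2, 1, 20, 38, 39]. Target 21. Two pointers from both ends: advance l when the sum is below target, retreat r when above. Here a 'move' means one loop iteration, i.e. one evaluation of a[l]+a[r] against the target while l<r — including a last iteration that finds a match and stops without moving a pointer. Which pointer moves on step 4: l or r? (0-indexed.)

l

l=0 r=5: -8+39=31 >21, r--
l=0 r=4: -8+38=30 >21, r--
l=0 r=3: -8+20=12 <21, l++
l=1 r=3: -2+20=18 <21, l++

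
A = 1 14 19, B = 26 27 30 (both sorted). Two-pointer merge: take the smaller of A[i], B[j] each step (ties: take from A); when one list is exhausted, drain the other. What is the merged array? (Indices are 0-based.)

[i=0,j=0] A[i]=1<=B[j]=26 take 1 → i++
[i=1,j=0] A[i]=14<=B[j]=26 take 14 → i++
[i=2,j=0] A[i]=19<=B[j]=26 take 19 → i++
[i=3,j=0] A done, take B[j]=26 → j++
[i=3,j=1] A done, take B[j]=27 → j++
[i=3,j=2] A done, take B[j]=30 → j++

[1, 14, 19, 26, 27, 30]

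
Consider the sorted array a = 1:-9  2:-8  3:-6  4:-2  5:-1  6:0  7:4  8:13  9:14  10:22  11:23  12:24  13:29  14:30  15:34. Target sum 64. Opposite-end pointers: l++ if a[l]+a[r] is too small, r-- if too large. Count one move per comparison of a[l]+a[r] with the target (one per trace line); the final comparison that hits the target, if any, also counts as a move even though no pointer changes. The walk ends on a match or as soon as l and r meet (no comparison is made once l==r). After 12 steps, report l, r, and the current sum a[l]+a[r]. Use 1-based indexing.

l=13, r=15, sum=63

l=1 r=15: -9+34=25 <64, l++
l=2 r=15: -8+34=26 <64, l++
l=3 r=15: -6+34=28 <64, l++
l=4 r=15: -2+34=32 <64, l++
l=5 r=15: -1+34=33 <64, l++
l=6 r=15: 0+34=34 <64, l++
l=7 r=15: 4+34=38 <64, l++
l=8 r=15: 13+34=47 <64, l++
l=9 r=15: 14+34=48 <64, l++
l=10 r=15: 22+34=56 <64, l++
l=11 r=15: 23+34=57 <64, l++
l=12 r=15: 24+34=58 <64, l++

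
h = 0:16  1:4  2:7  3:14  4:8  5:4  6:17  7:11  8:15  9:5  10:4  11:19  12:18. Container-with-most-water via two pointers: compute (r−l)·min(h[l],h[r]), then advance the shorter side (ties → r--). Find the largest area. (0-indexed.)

[0,12] min(16,18)*12=192 best=192 * → l++
[1,12] min(4,18)*11=44 best=192 → l++
[2,12] min(7,18)*10=70 best=192 → l++
[3,12] min(14,18)*9=126 best=192 → l++
[4,12] min(8,18)*8=64 best=192 → l++
[5,12] min(4,18)*7=28 best=192 → l++
[6,12] min(17,18)*6=102 best=192 → l++
[7,12] min(11,18)*5=55 best=192 → l++
[8,12] min(15,18)*4=60 best=192 → l++
[9,12] min(5,18)*3=15 best=192 → l++
[10,12] min(4,18)*2=8 best=192 → l++
[11,12] min(19,18)*1=18 best=192 → r--

max area = 192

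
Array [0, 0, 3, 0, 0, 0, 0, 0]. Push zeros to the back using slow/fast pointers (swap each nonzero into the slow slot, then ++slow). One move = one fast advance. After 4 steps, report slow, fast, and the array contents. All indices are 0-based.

slow=1, fast=4, a=[3, 0, 0, 0, 0, 0, 0, 0]

slow=0 fast=0: a[fast]=0, fast++
slow=0 fast=1: a[fast]=0, fast++
slow=0 fast=2: a[fast]=3≠0 swap→a[0]=3, slow++,fast++
slow=1 fast=3: a[fast]=0, fast++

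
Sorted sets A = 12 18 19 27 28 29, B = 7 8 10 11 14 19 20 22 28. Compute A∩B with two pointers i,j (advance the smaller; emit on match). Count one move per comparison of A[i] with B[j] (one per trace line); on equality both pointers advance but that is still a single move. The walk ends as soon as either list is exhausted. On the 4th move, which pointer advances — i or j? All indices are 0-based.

j

[i=0,j=0] 12>7 → j++
[i=0,j=1] 12>8 → j++
[i=0,j=2] 12>10 → j++
[i=0,j=3] 12>11 → j++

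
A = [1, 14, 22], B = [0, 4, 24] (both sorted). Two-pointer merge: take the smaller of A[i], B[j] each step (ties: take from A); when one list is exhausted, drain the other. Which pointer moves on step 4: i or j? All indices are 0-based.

[i=0,j=0] A[i]=1>B[j]=0 take 0 → j++
[i=0,j=1] A[i]=1<=B[j]=4 take 1 → i++
[i=1,j=1] A[i]=14>B[j]=4 take 4 → j++
[i=1,j=2] A[i]=14<=B[j]=24 take 14 → i++

i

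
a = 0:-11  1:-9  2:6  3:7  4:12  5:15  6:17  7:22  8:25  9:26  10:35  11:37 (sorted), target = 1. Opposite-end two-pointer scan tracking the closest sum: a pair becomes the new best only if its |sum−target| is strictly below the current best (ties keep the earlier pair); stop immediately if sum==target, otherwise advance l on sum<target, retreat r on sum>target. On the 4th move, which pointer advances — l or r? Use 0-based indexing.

r

[0,11] -11+37=26 d=25 * → r--
[0,10] -11+35=24 d=23 * → r--
[0,9] -11+26=15 d=14 * → r--
[0,8] -11+25=14 d=13 * → r--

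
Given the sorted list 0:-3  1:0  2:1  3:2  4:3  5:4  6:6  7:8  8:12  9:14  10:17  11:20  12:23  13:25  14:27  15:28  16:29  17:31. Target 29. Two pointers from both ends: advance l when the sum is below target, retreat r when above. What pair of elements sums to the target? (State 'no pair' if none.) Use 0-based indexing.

(0, 29)

l=0 r=17: -3+31=28 <29, l++
l=1 r=17: 0+31=31 >29, r--
l=1 r=16: 0+29=29, found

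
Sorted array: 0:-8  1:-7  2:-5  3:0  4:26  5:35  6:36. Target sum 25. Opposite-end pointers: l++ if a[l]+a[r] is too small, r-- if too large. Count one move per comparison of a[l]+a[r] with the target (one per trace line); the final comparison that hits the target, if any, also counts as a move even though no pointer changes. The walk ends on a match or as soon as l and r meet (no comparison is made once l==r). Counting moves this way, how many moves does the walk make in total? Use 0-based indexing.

[0,6] -8+36=28 >25 → r--
[0,5] -8+35=27 >25 → r--
[0,4] -8+26=18 <25 → l++
[1,4] -7+26=19 <25 → l++
[2,4] -5+26=21 <25 → l++
[3,4] 0+26=26 >25 → r--

6 moves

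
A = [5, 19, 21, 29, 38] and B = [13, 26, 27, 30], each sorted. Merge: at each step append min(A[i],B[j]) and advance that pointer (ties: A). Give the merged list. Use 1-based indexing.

[5, 13, 19, 21, 26, 27, 29, 30, 38]

[i=1,j=1] A[i]=5<=B[j]=13 take 5 → i++
[i=2,j=1] A[i]=19>B[j]=13 take 13 → j++
[i=2,j=2] A[i]=19<=B[j]=26 take 19 → i++
[i=3,j=2] A[i]=21<=B[j]=26 take 21 → i++
[i=4,j=2] A[i]=29>B[j]=26 take 26 → j++
[i=4,j=3] A[i]=29>B[j]=27 take 27 → j++
[i=4,j=4] A[i]=29<=B[j]=30 take 29 → i++
[i=5,j=4] A[i]=38>B[j]=30 take 30 → j++
[i=5,j=5] B done, take A[i]=38 → i++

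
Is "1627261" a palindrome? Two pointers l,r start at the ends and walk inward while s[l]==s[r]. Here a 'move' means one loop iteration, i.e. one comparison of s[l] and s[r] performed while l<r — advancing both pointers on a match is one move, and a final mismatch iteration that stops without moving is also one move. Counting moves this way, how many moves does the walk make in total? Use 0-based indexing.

3 moves

[0,6] '1'=='1' → l++,r--
[1,5] '6'=='6' → l++,r--
[2,4] '2'=='2' → l++,r--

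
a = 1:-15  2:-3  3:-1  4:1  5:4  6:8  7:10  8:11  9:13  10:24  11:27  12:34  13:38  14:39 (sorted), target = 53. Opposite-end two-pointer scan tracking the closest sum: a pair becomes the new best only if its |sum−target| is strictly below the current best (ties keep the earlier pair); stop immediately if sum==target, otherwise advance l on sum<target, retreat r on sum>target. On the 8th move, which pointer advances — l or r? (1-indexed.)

[1,14] -15+39=24 d=29 * → l++
[2,14] -3+39=36 d=17 * → l++
[3,14] -1+39=38 d=15 * → l++
[4,14] 1+39=40 d=13 * → l++
[5,14] 4+39=43 d=10 * → l++
[6,14] 8+39=47 d=6 * → l++
[7,14] 10+39=49 d=4 * → l++
[8,14] 11+39=50 d=3 * → l++

l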